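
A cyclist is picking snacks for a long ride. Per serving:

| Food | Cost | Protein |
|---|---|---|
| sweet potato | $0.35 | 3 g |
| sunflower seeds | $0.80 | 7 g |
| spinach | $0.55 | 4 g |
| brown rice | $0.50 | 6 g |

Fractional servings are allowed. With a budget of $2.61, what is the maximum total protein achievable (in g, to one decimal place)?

31.3 g

Protein per dollar: brown rice 12, sunflower seeds 8.75, sweet potato 8.571, spinach 7.273.
With no serving limits, spend the whole cost allowance on brown rice: $2.61 / $0.50 × 6 g = 31.3 g.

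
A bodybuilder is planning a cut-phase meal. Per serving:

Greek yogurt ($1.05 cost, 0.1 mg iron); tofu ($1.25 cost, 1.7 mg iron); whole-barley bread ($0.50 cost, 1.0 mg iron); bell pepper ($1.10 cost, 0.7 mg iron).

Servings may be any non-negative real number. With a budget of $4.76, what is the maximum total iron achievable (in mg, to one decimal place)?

9.5 mg

Iron per dollar: whole-barley bread 2, tofu 1.36, bell pepper 0.6364, Greek yogurt 0.09524.
With no serving limits, spend the whole cost allowance on whole-barley bread: $4.76 / $0.50 × 1.0 mg = 9.5 mg.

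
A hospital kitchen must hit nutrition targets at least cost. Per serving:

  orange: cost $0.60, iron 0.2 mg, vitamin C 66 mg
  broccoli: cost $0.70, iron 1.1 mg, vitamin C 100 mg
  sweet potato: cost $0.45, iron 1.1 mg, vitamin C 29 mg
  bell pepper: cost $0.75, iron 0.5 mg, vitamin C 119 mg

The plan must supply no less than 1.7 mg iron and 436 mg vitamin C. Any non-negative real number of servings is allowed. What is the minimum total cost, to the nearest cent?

For a min-cost LP with two ≥-constraints, a basic feasible solution has at most two positive variables.
orange only: max(1.7/0.2, 436/66) = 8.5 servings → $5.10.
broccoli only: max(1.7/1.1, 436/100) = 4.36 servings → $3.05.
sweet potato only: max(1.7/1.1, 436/29) = 15.03 servings → $6.77.
bell pepper only: max(1.7/0.5, 436/119) = 3.664 servings → $2.75.
orange + broccoli with both tight: 5.886 servings and 0.4753 servings → $3.86.
orange + sweet potato with both tight: 6.442 servings and 0.3743 servings → $4.03.
orange + bell pepper with both tight: 1.707 servings and 2.717 servings → $3.06.
broccoli + sweet potato: intersection lies outside the first quadrant.
broccoli + bell pepper with both targets exact would need a negative amount; discard.
sweet potato + bell pepper: the both-tight solution has a negative serving — not a feasible corner.
The minimum over all feasible corners is $2.75.

$2.75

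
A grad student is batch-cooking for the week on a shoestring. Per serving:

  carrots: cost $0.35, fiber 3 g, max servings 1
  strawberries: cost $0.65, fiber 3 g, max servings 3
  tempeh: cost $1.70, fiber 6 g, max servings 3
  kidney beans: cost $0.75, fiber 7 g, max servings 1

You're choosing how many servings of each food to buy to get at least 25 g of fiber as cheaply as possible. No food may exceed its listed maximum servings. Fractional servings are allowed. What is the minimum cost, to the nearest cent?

$4.75

Cost per g of fiber: kidney beans $0.1071, carrots $0.1167, strawberries $0.2167, tempeh $0.2833.
Take 1 serving of kidney beans: +7.0 g fiber for $0.75 (total $0.75, still need 18.0 g).
Take 1 serving of carrots: +3.0 g fiber for $0.35 (total $1.10, still need 15.0 g).
Take 3 servings of strawberries: +9.0 g fiber for $1.95 (total $3.05, still need 6.0 g).
Take 1 serving of tempeh: +6.0 g fiber for $1.70 (total $4.75, still need 0.0 g).
Filling from the cheapest source first is optimal under one linear minimum: $4.75.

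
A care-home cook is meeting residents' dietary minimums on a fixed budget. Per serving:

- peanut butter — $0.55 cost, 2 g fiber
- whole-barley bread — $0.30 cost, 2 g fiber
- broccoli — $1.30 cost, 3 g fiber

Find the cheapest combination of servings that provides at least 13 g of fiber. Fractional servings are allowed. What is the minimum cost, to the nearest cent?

$1.95

Cost per g of fiber: whole-barley bread $0.1500, peanut butter $0.2750, broccoli $0.4333.
With no serving limits, use only whole-barley bread: 13 g / 2 g = 6.5 servings × $0.30 = $1.95.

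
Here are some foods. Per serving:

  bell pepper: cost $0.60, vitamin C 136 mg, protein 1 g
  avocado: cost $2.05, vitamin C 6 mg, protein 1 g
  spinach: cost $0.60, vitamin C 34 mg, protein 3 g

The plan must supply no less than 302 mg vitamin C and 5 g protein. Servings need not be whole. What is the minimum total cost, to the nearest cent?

At the optimum either one food covers both requirements or two foods hit both targets exactly; no other combination can be cheaper.
bell pepper only: max(302/136, 5/1) = 5 servings → $3.00.
avocado only: max(302/6, 5/1) = 50.33 servings → $103.18.
spinach only: max(302/34, 5/3) = 8.882 servings → $5.33.
bell pepper + avocado with both tight: 2.092 servings and 2.908 servings → $7.22.
bell pepper + spinach with both tight: 1.968 servings and 1.011 servings → $1.79.
avocado + spinach: the both-tight solution has a negative serving — not a feasible corner.
So the least-cost plan costs $1.79.

$1.79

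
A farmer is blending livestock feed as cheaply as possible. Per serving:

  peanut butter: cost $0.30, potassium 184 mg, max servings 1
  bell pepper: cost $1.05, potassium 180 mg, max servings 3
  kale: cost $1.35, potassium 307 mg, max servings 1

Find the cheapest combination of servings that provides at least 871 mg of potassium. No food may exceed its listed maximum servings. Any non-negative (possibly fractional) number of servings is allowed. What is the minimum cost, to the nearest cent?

Cost per mg of potassium: peanut butter $0.0016, kale $0.0044, bell pepper $0.0058.
Take 1 serving of peanut butter: +184.0 mg potassium for $0.30 (total $0.30, still need 687.0 mg).
Take 1 serving of kale: +307.0 mg potassium for $1.35 (total $1.65, still need 380.0 mg).
Take 2.111 servings of bell pepper: +380.0 mg potassium for $2.22 (total $3.87, still need 0.0 mg).
Filling from the cheapest source first is optimal under one linear minimum: $3.87.

$3.87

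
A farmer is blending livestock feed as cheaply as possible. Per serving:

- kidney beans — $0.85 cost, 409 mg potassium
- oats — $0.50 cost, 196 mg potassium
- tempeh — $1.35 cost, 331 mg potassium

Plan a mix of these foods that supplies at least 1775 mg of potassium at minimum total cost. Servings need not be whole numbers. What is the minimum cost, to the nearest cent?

Cost per mg of potassium: kidney beans $0.0021, oats $0.0026, tempeh $0.0041.
With no serving limits, use only kidney beans: 1775 mg / 409 mg = 4.34 servings × $0.85 = $3.69.

$3.69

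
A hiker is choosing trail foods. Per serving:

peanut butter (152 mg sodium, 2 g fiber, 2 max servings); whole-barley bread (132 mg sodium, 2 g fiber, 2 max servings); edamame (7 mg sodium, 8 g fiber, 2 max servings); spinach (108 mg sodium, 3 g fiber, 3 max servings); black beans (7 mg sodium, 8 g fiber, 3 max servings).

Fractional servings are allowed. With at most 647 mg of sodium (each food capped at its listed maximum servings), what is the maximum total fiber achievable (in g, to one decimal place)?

53.3 g

Fiber per mg sodium: edamame 1.143, black beans 1.143, spinach 0.02778, whole-barley bread 0.01515, peanut butter 0.01316.
Take 2 servings of edamame: uses 14 mg sodium, +16.0 g fiber (running total 16.0 g).
Take 3 servings of black beans: uses 21 mg sodium, +24.0 g fiber (running total 40.0 g).
Take 3 servings of spinach: uses 324 mg sodium, +9.0 g fiber (running total 49.0 g).
Take 2 servings of whole-barley bread: uses 264 mg sodium, +4.0 g fiber (running total 53.0 g).
Take 0.1579 servings of peanut butter: uses 24 mg sodium, +0.3 g fiber (running total 53.3 g).
Filling greedily by fiber-per-mg sodium is optimal for one linear limit, giving 53.3 g.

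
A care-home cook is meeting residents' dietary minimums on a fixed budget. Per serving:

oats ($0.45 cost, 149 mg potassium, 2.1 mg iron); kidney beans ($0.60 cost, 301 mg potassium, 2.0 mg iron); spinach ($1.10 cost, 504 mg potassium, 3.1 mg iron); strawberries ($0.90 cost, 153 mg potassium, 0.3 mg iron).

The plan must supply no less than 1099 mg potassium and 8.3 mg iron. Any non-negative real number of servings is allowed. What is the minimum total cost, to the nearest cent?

At the optimum either one food covers both requirements or two foods hit both targets exactly; no other combination can be cheaper.
oats only: max(1099/149, 8.3/2.1) = 7.376 servings → $3.32.
kidney beans only: max(1099/301, 8.3/2.0) = 4.15 servings → $2.49.
spinach only: max(1099/504, 8.3/3.1) = 2.677 servings → $2.95.
strawberries only: max(1099/153, 8.3/0.3) = 27.67 servings → $24.90.
oats + kidney beans with both tight: 0.8988 servings and 3.206 servings → $2.33.
oats + spinach with both tight: 1.301 servings and 1.796 servings → $2.56.
oats + strawberries with both tight: 3.399 servings and 3.873 servings → $5.02.
kidney beans + spinach with both targets exact would need a negative amount; discard.
kidney beans + strawberries: intersection lies outside the first quadrant.
spinach + strawberries with both targets exact would need a negative amount; discard.
Cheapest feasible corner: $2.33.

$2.33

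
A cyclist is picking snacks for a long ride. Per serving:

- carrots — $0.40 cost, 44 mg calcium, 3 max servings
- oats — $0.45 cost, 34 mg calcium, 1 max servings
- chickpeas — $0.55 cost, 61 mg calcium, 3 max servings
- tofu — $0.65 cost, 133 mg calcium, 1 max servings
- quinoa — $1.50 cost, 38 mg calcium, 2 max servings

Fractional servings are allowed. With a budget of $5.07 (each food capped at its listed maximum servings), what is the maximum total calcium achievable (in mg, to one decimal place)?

Calcium per dollar: tofu 204.6, chickpeas 110.9, carrots 110, oats 75.56, quinoa 25.33.
Take 1 serving of tofu: spends $0.65, +133.0 mg calcium (running total 133.0 mg).
Take 3 servings of chickpeas: spends $1.65, +183.0 mg calcium (running total 316.0 mg).
Take 3 servings of carrots: spends $1.20, +132.0 mg calcium (running total 448.0 mg).
Take 1 serving of oats: spends $0.45, +34.0 mg calcium (running total 482.0 mg).
Take 0.7467 servings of quinoa: spends $1.12, +28.4 mg calcium (running total 510.4 mg).
Filling greedily by calcium-per-dollar is optimal for one linear limit, giving 510.4 mg.

510.4 mg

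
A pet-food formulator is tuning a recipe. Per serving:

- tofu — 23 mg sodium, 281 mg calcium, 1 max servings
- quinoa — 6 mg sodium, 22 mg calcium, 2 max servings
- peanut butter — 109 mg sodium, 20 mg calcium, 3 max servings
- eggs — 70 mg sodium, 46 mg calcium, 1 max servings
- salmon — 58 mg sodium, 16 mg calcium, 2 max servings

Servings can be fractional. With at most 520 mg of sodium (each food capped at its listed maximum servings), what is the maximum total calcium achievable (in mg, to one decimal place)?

Calcium per mg sodium: tofu 12.22, quinoa 3.667, eggs 0.6571, salmon 0.2759, peanut butter 0.1835.
Take 1 serving of tofu: uses 23 mg sodium, +281.0 mg calcium (running total 281.0 mg).
Take 2 servings of quinoa: uses 12 mg sodium, +44.0 mg calcium (running total 325.0 mg).
Take 1 serving of eggs: uses 70 mg sodium, +46.0 mg calcium (running total 371.0 mg).
Take 2 servings of salmon: uses 116 mg sodium, +32.0 mg calcium (running total 403.0 mg).
Take 2.743 servings of peanut butter: uses 299 mg sodium, +54.9 mg calcium (running total 457.9 mg).
Filling greedily by calcium-per-mg sodium is optimal for one linear limit, giving 457.9 mg.

457.9 mg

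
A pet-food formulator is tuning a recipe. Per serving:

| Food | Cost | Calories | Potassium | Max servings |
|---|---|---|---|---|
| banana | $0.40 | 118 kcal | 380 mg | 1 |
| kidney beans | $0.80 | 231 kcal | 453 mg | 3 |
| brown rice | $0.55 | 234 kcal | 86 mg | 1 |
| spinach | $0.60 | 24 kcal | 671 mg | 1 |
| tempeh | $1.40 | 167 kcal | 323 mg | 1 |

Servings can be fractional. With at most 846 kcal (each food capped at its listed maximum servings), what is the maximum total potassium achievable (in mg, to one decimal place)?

Potassium per kcal: spinach 27.96, banana 3.22, kidney beans 1.961, tempeh 1.934, brown rice 0.3675.
Take 1 serving of spinach: uses 24 kcal, +671.0 mg potassium (running total 671.0 mg).
Take 1 serving of banana: uses 118 kcal, +380.0 mg potassium (running total 1051.0 mg).
Take 3 servings of kidney beans: uses 693 kcal, +1359.0 mg potassium (running total 2410.0 mg).
Take 0.06587 servings of tempeh: uses 11 kcal, +21.3 mg potassium (running total 2431.3 mg).
Filling greedily by potassium-per-kcal is optimal for one linear limit, giving 2431.3 mg.

2431.3 mg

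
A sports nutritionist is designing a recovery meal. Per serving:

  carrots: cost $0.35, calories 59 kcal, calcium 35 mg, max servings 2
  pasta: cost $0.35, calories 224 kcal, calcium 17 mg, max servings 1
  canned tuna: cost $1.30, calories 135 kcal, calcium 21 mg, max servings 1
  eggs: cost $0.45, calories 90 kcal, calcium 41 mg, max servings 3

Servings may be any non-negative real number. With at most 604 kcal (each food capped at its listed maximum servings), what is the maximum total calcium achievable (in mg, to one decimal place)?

220.1 mg

Calcium per kcal: carrots 0.5932, eggs 0.4556, canned tuna 0.1556, pasta 0.07589.
Take 2 servings of carrots: uses 118 kcal, +70.0 mg calcium (running total 70.0 mg).
Take 3 servings of eggs: uses 270 kcal, +123.0 mg calcium (running total 193.0 mg).
Take 1 serving of canned tuna: uses 135 kcal, +21.0 mg calcium (running total 214.0 mg).
Take 0.3616 servings of pasta: uses 81 kcal, +6.1 mg calcium (running total 220.1 mg).
Greedy by best ratio exhausts the calories allowance optimally: 220.1 mg.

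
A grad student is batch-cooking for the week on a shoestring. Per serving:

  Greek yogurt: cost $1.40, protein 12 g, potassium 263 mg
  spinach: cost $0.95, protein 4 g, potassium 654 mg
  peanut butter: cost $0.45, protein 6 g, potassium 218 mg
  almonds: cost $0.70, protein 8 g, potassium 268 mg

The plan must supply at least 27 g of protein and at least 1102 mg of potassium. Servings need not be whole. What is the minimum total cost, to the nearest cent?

$2.18

With two linear requirements the optimum uses one or two foods; enumerate the corners.
Greek yogurt only: max(27/12, 1102/263) = 4.19 servings → $5.87.
spinach only: max(27/4, 1102/654) = 6.75 servings → $6.41.
peanut butter only: max(27/6, 1102/218) = 5.055 servings → $2.27.
almonds only: max(27/8, 1102/268) = 4.112 servings → $2.88.
Greek yogurt + spinach with both tight: 1.95 servings and 0.901 servings → $3.59.
Greek yogurt + peanut butter with both targets exact would need a negative amount; discard.
Greek yogurt + almonds with both targets exact would need a negative amount; discard.
spinach + peanut butter with both tight: 0.2379 servings and 4.341 servings → $2.18.
spinach + almonds with both tight: 0.3798 servings and 3.185 servings → $2.59.
peanut butter + almonds: the both-tight solution has a negative serving — not a feasible corner.
The minimum over all feasible corners is $2.18.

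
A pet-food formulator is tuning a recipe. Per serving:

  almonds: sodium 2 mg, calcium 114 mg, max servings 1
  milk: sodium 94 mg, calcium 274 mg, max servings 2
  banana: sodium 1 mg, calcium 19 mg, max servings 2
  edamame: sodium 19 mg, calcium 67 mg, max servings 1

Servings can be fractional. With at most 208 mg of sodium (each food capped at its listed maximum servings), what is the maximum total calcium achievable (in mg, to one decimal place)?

Calcium per mg sodium: almonds 57, banana 19, edamame 3.526, milk 2.915.
Take 1 serving of almonds: uses 2 mg sodium, +114.0 mg calcium (running total 114.0 mg).
Take 2 servings of banana: uses 2 mg sodium, +38.0 mg calcium (running total 152.0 mg).
Take 1 serving of edamame: uses 19 mg sodium, +67.0 mg calcium (running total 219.0 mg).
Take 1.968 servings of milk: uses 185 mg sodium, +539.3 mg calcium (running total 758.3 mg).
Filling greedily by calcium-per-mg sodium is optimal for one linear limit, giving 758.3 mg.

758.3 mg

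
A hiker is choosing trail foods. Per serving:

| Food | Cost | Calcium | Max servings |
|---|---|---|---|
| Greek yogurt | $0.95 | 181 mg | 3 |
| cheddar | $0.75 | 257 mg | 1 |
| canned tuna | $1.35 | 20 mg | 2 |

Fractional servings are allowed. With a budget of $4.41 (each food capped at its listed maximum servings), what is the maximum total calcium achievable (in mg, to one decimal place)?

812.0 mg

Calcium per dollar: cheddar 342.7, Greek yogurt 190.5, canned tuna 14.81.
Take 1 serving of cheddar: spends $0.75, +257.0 mg calcium (running total 257.0 mg).
Take 3 servings of Greek yogurt: spends $2.85, +543.0 mg calcium (running total 800.0 mg).
Take 0.6 servings of canned tuna: spends $0.81, +12.0 mg calcium (running total 812.0 mg).
Greedy by best ratio exhausts the cost allowance optimally: 812.0 mg.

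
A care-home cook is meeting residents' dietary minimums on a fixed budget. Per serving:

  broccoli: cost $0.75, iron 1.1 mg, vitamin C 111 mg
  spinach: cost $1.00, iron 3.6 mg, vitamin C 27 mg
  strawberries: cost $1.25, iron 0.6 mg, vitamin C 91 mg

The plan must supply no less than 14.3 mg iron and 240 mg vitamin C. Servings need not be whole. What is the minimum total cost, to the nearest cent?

$4.55

Check every corner: each single food scaled to meet both minima, and each pair solved so both constraints bind.
broccoli only: max(14.3/1.1, 240/111) = 13 servings → $9.75.
spinach only: max(14.3/3.6, 240/27) = 8.889 servings → $8.89.
strawberries only: max(14.3/0.6, 240/91) = 23.83 servings → $29.79.
broccoli + spinach with both tight: 1.292 servings and 3.577 servings → $4.55.
broccoli + strawberries: intersection lies outside the first quadrant.
spinach + strawberries with both tight: 3.716 servings and 1.535 servings → $5.63.
The minimum over all feasible corners is $4.55.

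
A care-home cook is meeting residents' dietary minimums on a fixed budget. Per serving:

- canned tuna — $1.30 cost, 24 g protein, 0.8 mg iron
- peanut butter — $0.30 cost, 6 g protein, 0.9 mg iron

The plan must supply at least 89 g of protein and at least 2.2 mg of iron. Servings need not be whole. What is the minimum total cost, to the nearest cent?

$4.45

At the optimum either one food covers both requirements or two foods hit both targets exactly; no other combination can be cheaper.
canned tuna only: max(89/24, 2.2/0.8) = 3.708 servings → $4.82.
peanut butter only: max(89/6, 2.2/0.9) = 14.83 servings → $4.45.
canned tuna + peanut butter: intersection lies outside the first quadrant.
The minimum over all feasible corners is $4.45.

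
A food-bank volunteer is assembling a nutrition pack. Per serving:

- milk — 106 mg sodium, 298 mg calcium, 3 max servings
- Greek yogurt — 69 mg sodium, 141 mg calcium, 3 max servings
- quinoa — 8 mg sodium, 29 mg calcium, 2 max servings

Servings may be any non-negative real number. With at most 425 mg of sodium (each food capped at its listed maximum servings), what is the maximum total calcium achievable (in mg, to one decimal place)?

1138.0 mg

Calcium per mg sodium: quinoa 3.625, milk 2.811, Greek yogurt 2.043.
Take 2 servings of quinoa: uses 16 mg sodium, +58.0 mg calcium (running total 58.0 mg).
Take 3 servings of milk: uses 318 mg sodium, +894.0 mg calcium (running total 952.0 mg).
Take 1.319 servings of Greek yogurt: uses 91 mg sodium, +186.0 mg calcium (running total 1138.0 mg).
Greedy by best ratio exhausts the sodium allowance optimally: 1138.0 mg.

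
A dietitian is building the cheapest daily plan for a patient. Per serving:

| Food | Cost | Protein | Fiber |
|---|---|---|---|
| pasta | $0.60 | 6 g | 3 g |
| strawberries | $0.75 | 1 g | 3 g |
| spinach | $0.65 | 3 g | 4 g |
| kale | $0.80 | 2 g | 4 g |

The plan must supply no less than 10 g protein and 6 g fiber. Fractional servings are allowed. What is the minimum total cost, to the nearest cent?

An LP optimum is at a vertex; with two nutrient constraints at most two foods are used. Check each candidate.
pasta only: max(10/6, 6/3) = 2 servings → $1.20.
strawberries only: max(10/1, 6/3) = 10 servings → $7.50.
spinach only: max(10/3, 6/4) = 3.333 servings → $2.17.
kale only: max(10/2, 6/4) = 5 servings → $4.00.
pasta + strawberries with both tight: 1.6 servings and 0.4 servings → $1.26.
pasta + spinach with both tight: 1.467 servings and 0.4 servings → $1.14.
pasta + kale with both tight: 1.556 servings and 0.3333 servings → $1.20.
strawberries + spinach: the both-tight solution has a negative serving — not a feasible corner.
strawberries + kale: intersection lies outside the first quadrant.
spinach + kale with both targets exact would need a negative amount; discard.
The minimum over all feasible corners is $1.14.

$1.14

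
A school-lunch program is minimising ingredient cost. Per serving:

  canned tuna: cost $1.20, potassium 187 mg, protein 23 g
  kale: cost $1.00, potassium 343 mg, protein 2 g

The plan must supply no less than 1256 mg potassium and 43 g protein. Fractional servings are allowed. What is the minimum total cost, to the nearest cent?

This is a tiny linear program; its minimum lies at a vertex of the feasible set. List the vertices and price them.
canned tuna only: max(1256/187, 43/23) = 6.717 servings → $8.06.
kale only: max(1256/343, 43/2) = 21.5 servings → $21.50.
canned tuna + kale with both tight: 1.628 servings and 2.774 servings → $4.73.
The minimum over all feasible corners is $4.73.

$4.73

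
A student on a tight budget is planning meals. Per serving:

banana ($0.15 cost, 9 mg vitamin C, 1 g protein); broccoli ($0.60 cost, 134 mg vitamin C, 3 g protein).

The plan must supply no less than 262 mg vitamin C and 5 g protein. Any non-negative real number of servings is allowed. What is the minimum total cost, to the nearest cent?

At the optimum either one food covers both requirements or two foods hit both targets exactly; no other combination can be cheaper.
banana only: max(262/9, 5/1) = 29.11 servings → $4.37.
broccoli only: max(262/134, 5/3) = 1.955 servings → $1.17.
banana + broccoli: the both-tight solution has a negative serving — not a feasible corner.
Cheapest feasible corner: $1.17.

$1.17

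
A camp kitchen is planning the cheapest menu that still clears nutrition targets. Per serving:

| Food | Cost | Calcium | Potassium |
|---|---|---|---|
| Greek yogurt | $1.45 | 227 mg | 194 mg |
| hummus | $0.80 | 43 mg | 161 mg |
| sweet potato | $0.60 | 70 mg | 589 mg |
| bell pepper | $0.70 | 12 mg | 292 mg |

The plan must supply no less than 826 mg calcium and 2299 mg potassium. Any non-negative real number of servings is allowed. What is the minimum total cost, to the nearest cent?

Minimising a linear cost over {calcium ≥ 826, potassium ≥ 2299, servings ≥ 0} — the optimum is at a vertex, using one or two foods.
Greek yogurt only: max(826/227, 2299/194) = 11.85 servings → $17.18.
hummus only: max(826/43, 2299/161) = 19.21 servings → $15.37.
sweet potato only: max(826/70, 2299/589) = 11.8 servings → $7.08.
bell pepper only: max(826/12, 2299/292) = 68.83 servings → $48.18.
Greek yogurt + hummus with both tight: 1.21 servings and 12.82 servings → $12.01.
Greek yogurt + sweet potato with both tight: 2.71 servings and 3.01 servings → $5.74.
Greek yogurt + bell pepper with both tight: 3.34 servings and 5.654 servings → $8.80.
hummus + sweet potato: the both-tight solution has a negative serving — not a feasible corner.
hummus + bell pepper: intersection lies outside the first quadrant.
sweet potato + bell pepper: the both-tight solution has a negative serving — not a feasible corner.
The minimum over all feasible corners is $5.74.

$5.74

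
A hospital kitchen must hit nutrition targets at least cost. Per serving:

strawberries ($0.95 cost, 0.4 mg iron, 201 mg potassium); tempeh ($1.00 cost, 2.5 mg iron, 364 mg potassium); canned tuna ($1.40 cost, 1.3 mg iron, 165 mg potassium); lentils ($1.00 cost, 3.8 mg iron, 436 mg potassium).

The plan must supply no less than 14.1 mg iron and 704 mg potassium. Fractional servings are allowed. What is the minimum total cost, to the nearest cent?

strawberries only: max(14.1/0.4, 704/201) = 35.25 servings → $33.49.
tempeh only: max(14.1/2.5, 704/364) = 5.64 servings → $5.64.
canned tuna only: max(14.1/1.3, 704/165) = 10.85 servings → $15.18.
lentils only: max(14.1/3.8, 704/436) = 3.711 servings → $3.71.
strawberries + tempeh: intersection lies outside the first quadrant.
strawberries + canned tuna with both targets exact would need a negative amount; discard.
strawberries + lentils with both targets exact would need a negative amount; discard.
tempeh + canned tuna: the both-tight solution has a negative serving — not a feasible corner.
tempeh + lentils: intersection lies outside the first quadrant.
canned tuna + lentils with both targets exact would need a negative amount; discard.
The minimum over all feasible corners is $3.71.

$3.71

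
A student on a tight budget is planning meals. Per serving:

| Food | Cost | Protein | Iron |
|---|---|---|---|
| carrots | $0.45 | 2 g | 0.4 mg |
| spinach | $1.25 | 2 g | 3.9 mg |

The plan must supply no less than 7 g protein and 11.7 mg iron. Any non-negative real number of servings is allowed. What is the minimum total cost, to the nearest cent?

$3.93

This is a tiny linear program; its minimum lies at a vertex of the feasible set. List the vertices and price them.
carrots only: max(7/2, 11.7/0.4) = 29.25 servings → $13.16.
spinach only: max(7/2, 11.7/3.9) = 3.5 servings → $4.38.
carrots + spinach with both tight: 0.5571 servings and 2.943 servings → $3.93.
So the least-cost plan costs $3.93.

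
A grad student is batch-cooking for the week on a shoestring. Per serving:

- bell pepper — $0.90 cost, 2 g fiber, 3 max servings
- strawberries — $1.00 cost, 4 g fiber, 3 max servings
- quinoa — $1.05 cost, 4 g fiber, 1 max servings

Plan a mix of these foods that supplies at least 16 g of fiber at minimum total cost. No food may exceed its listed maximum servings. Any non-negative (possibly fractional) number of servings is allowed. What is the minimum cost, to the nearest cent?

Cost per g of fiber: strawberries $0.2500, quinoa $0.2625, bell pepper $0.4500.
Take 3 servings of strawberries: +12.0 g fiber for $3.00 (total $3.00, still need 4.0 g).
Take 1 serving of quinoa: +4.0 g fiber for $1.05 (total $4.05, still need 0.0 g).
Greedy by cheapest-per-g is optimal for a single linear constraint, so the minimum cost is $4.05.

$4.05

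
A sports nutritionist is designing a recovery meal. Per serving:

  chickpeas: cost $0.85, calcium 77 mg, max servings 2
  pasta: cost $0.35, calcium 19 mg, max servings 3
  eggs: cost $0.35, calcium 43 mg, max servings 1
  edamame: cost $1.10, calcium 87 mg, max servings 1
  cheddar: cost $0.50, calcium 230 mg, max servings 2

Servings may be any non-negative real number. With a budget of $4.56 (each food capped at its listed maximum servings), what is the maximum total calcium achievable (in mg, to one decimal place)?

Calcium per dollar: cheddar 460, eggs 122.9, chickpeas 90.59, edamame 79.09, pasta 54.29.
Take 2 servings of cheddar: spends $1.00, +460.0 mg calcium (running total 460.0 mg).
Take 1 serving of eggs: spends $0.35, +43.0 mg calcium (running total 503.0 mg).
Take 2 servings of chickpeas: spends $1.70, +154.0 mg calcium (running total 657.0 mg).
Take 1 serving of edamame: spends $1.10, +87.0 mg calcium (running total 744.0 mg).
Take 1.171 servings of pasta: spends $0.41, +22.3 mg calcium (running total 766.3 mg).
Filling greedily by calcium-per-dollar is optimal for one linear limit, giving 766.3 mg.

766.3 mg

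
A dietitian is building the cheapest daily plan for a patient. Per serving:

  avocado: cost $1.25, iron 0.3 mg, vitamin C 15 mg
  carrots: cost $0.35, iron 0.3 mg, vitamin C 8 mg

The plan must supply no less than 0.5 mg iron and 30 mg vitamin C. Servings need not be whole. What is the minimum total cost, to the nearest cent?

avocado only: max(0.5/0.3, 30/15) = 2 servings → $2.50.
carrots only: max(0.5/0.3, 30/8) = 3.75 servings → $1.31.
avocado + carrots: intersection lies outside the first quadrant.
So the least-cost plan costs $1.31.

$1.31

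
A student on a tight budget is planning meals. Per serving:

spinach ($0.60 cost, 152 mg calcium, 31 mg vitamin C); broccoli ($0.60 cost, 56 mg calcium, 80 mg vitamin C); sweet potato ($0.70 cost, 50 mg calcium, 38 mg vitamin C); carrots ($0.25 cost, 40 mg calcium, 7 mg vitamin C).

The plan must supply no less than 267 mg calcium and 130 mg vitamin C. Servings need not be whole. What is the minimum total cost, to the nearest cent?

A basic optimal solution has at most two foods positive. Try each food alone and each pair with both targets met exactly.
spinach only: max(267/152, 130/31) = 4.194 servings → $2.52.
broccoli only: max(267/56, 130/80) = 4.768 servings → $2.86.
sweet potato only: max(267/50, 130/38) = 5.34 servings → $3.74.
carrots only: max(267/40, 130/7) = 18.57 servings → $4.64.
spinach + broccoli with both tight: 1.351 servings and 1.102 servings → $1.47.
spinach + sweet potato with both tight: 0.8628 servings and 2.717 servings → $2.42.
spinach + carrots with both targets exact would need a negative amount; discard.
broccoli + sweet potato: the both-tight solution has a negative serving — not a feasible corner.
broccoli + carrots with both tight: 1.186 servings and 5.014 servings → $1.97.
sweet potato + carrots with both tight: 2.847 servings and 3.116 servings → $2.77.
Cheapest feasible corner: $1.47.

$1.47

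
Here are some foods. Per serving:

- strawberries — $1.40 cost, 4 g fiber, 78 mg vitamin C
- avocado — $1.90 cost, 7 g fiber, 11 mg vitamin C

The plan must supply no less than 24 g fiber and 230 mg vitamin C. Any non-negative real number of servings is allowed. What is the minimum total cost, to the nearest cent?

$7.36

This is a tiny linear program; its minimum lies at a vertex of the feasible set. List the vertices and price them.
strawberries only: max(24/4, 230/78) = 6 servings → $8.40.
avocado only: max(24/7, 230/11) = 20.91 servings → $39.73.
strawberries + avocado with both tight: 2.681 servings and 1.896 servings → $7.36.
The minimum over all feasible corners is $7.36.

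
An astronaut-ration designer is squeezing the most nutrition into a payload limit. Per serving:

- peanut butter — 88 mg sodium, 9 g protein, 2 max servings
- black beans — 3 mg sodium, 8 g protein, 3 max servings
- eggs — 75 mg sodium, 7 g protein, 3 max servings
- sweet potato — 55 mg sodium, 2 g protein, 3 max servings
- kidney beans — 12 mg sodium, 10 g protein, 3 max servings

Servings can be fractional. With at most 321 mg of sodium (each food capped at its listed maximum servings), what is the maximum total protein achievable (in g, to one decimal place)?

81.3 g

Protein per mg sodium: black beans 2.667, kidney beans 0.8333, peanut butter 0.1023, eggs 0.09333, sweet potato 0.03636.
Take 3 servings of black beans: uses 9 mg sodium, +24.0 g protein (running total 24.0 g).
Take 3 servings of kidney beans: uses 36 mg sodium, +30.0 g protein (running total 54.0 g).
Take 2 servings of peanut butter: uses 176 mg sodium, +18.0 g protein (running total 72.0 g).
Take 1.333 servings of eggs: uses 100 mg sodium, +9.3 g protein (running total 81.3 g).
Greedy by best ratio exhausts the sodium allowance optimally: 81.3 g.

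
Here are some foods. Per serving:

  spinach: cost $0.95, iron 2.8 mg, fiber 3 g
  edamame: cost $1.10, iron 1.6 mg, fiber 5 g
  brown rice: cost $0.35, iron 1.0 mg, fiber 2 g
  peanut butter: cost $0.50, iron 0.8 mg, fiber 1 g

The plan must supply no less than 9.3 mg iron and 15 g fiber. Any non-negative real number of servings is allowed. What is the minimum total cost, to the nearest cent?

Check every corner: each single food scaled to meet both minima, and each pair solved so both constraints bind.
spinach only: max(9.3/2.8, 15/3) = 5 servings → $4.75.
edamame only: max(9.3/1.6, 15/5) = 5.812 servings → $6.39.
brown rice only: max(9.3/1.0, 15/2) = 9.3 servings → $3.25.
peanut butter only: max(9.3/0.8, 15/1) = 15 servings → $7.50.
spinach + edamame with both tight: 2.446 servings and 1.533 servings → $4.01.
spinach + brown rice with both tight: 1.385 servings and 5.423 servings → $3.21.
spinach + peanut butter: intersection lies outside the first quadrant.
edamame + brown rice: intersection lies outside the first quadrant.
edamame + peanut butter with both tight: 1.125 servings and 9.375 servings → $5.92.
brown rice + peanut butter with both tight: 4.5 servings and 6 servings → $4.58.
So the least-cost plan costs $3.21.

$3.21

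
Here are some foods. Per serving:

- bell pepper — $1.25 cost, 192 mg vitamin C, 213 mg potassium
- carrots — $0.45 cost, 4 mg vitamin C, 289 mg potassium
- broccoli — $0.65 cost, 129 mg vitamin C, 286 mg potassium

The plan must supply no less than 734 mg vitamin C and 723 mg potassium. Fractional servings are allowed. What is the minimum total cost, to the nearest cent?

$3.70

Check every corner: each single food scaled to meet both minima, and each pair solved so both constraints bind.
bell pepper only: max(734/192, 723/213) = 3.823 servings → $4.78.
carrots only: max(734/4, 723/289) = 183.5 servings → $82.58.
broccoli only: max(734/129, 723/286) = 5.69 servings → $3.70.
bell pepper + carrots with both targets exact would need a negative amount; discard.
bell pepper + broccoli with both targets exact would need a negative amount; discard.
carrots + broccoli: the both-tight solution has a negative serving — not a feasible corner.
The minimum over all feasible corners is $3.70.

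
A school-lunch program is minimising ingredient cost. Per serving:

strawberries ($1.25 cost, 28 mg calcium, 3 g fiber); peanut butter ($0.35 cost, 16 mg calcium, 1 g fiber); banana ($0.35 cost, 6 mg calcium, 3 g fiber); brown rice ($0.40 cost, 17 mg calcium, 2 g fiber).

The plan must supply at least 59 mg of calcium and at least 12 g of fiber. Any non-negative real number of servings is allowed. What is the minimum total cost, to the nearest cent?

strawberries only: max(59/28, 12/3) = 4 servings → $5.00.
peanut butter only: max(59/16, 12/1) = 12 servings → $4.20.
banana only: max(59/6, 12/3) = 9.833 servings → $3.44.
brown rice only: max(59/17, 12/2) = 6 servings → $2.40.
strawberries + peanut butter: the both-tight solution has a negative serving — not a feasible corner.
strawberries + banana with both tight: 1.591 servings and 2.409 servings → $2.83.
strawberries + brown rice: the both-tight solution has a negative serving — not a feasible corner.
peanut butter + banana with both tight: 2.5 servings and 3.167 servings → $1.98.
peanut butter + brown rice with both targets exact would need a negative amount; discard.
banana + brown rice with both tight: 2.205 servings and 2.692 servings → $1.85.
Cheapest feasible corner: $1.85.

$1.85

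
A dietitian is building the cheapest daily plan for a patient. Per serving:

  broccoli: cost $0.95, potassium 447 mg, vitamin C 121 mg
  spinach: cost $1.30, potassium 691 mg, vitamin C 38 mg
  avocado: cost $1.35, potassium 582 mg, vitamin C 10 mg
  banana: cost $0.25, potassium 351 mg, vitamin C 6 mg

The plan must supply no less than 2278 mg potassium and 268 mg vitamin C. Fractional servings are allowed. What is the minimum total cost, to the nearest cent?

With two linear requirements the optimum uses one or two foods; enumerate the corners.
broccoli only: max(2278/447, 268/121) = 5.096 servings → $4.84.
spinach only: max(2278/691, 268/38) = 7.053 servings → $9.17.
avocado only: max(2278/582, 268/10) = 26.8 servings → $36.18.
banana only: max(2278/351, 268/6) = 44.67 servings → $11.17.
broccoli + spinach with both tight: 1.48 servings and 2.339 servings → $4.45.
broccoli + avocado with both tight: 2.02 servings and 2.363 servings → $5.11.
broccoli + banana with both tight: 2.021 servings and 3.917 servings → $2.90.
spinach + avocado: the both-tight solution has a negative serving — not a feasible corner.
spinach + banana with both targets exact would need a negative amount; discard.
avocado + banana: the both-tight solution has a negative serving — not a feasible corner.
The minimum over all feasible corners is $2.90.

$2.90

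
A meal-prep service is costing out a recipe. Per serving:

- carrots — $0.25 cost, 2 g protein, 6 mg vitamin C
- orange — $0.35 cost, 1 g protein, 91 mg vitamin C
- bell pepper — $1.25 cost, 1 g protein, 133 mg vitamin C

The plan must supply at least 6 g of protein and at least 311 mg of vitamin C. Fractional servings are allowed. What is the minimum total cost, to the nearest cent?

$1.50

A basic optimal solution has at most two foods positive. Try each food alone and each pair with both targets met exactly.
carrots only: max(6/2, 311/6) = 51.83 servings → $12.96.
orange only: max(6/1, 311/91) = 6 servings → $2.10.
bell pepper only: max(6/1, 311/133) = 6 servings → $7.50.
carrots + orange with both tight: 1.335 servings and 3.33 servings → $1.50.
carrots + bell pepper with both tight: 1.873 servings and 2.254 servings → $3.29.
orange + bell pepper with both targets exact would need a negative amount; discard.
So the least-cost plan costs $1.50.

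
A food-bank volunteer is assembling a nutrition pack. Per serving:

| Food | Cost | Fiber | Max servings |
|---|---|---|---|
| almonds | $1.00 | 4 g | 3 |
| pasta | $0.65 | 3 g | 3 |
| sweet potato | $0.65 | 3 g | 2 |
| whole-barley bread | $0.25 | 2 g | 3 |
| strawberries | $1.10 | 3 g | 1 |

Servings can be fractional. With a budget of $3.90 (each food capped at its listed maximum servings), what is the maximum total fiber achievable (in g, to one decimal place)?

Fiber per dollar: whole-barley bread 8, pasta 4.615, sweet potato 4.615, almonds 4, strawberries 2.727.
Take 3 servings of whole-barley bread: spends $0.75, +6.0 g fiber (running total 6.0 g).
Take 3 servings of pasta: spends $1.95, +9.0 g fiber (running total 15.0 g).
Take 1.846 servings of sweet potato: spends $1.20, +5.5 g fiber (running total 20.5 g).
Filling greedily by fiber-per-dollar is optimal for one linear limit, giving 20.5 g.

20.5 g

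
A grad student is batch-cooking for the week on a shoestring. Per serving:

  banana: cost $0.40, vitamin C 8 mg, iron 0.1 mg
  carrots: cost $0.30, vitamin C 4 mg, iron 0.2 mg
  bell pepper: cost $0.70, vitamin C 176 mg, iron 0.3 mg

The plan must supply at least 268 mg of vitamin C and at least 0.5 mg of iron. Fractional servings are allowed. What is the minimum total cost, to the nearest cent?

$1.13

banana only: max(268/8, 0.5/0.1) = 33.5 servings → $13.40.
carrots only: max(268/4, 0.5/0.2) = 67 servings → $20.10.
bell pepper only: max(268/176, 0.5/0.3) = 1.667 servings → $1.17.
banana + carrots: the both-tight solution has a negative serving — not a feasible corner.
banana + bell pepper with both tight: 0.5 servings and 1.5 servings → $1.25.
carrots + bell pepper with both tight: 0.2235 servings and 1.518 servings → $1.13.
So the least-cost plan costs $1.13.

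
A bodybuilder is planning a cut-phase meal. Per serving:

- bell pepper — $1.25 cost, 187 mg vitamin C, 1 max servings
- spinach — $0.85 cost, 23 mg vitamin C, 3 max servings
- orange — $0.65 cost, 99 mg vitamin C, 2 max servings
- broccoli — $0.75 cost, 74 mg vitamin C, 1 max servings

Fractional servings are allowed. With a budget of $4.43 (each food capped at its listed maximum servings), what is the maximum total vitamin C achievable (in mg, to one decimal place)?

489.6 mg

Vitamin C per dollar: orange 152.3, bell pepper 149.6, broccoli 98.67, spinach 27.06.
Take 2 servings of orange: spends $1.30, +198.0 mg vitamin C (running total 198.0 mg).
Take 1 serving of bell pepper: spends $1.25, +187.0 mg vitamin C (running total 385.0 mg).
Take 1 serving of broccoli: spends $0.75, +74.0 mg vitamin C (running total 459.0 mg).
Take 1.329 servings of spinach: spends $1.13, +30.6 mg vitamin C (running total 489.6 mg).
Filling greedily by vitamin C-per-dollar is optimal for one linear limit, giving 489.6 mg.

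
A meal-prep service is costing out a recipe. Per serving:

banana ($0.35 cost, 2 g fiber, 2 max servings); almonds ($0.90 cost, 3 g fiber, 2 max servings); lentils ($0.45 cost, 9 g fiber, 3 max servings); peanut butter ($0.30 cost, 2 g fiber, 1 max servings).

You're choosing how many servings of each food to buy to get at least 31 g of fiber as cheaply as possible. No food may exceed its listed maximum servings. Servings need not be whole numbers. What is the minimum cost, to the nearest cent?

$2.00

Cost per g of fiber: lentils $0.0500, peanut butter $0.1500, banana $0.1750, almonds $0.3000.
Take 3 servings of lentils: +27.0 g fiber for $1.35 (total $1.35, still need 4.0 g).
Take 1 serving of peanut butter: +2.0 g fiber for $0.30 (total $1.65, still need 2.0 g).
Take 1 serving of banana: +2.0 g fiber for $0.35 (total $2.00, still need 0.0 g).
Filling from the cheapest source first is optimal under one linear minimum: $2.00.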